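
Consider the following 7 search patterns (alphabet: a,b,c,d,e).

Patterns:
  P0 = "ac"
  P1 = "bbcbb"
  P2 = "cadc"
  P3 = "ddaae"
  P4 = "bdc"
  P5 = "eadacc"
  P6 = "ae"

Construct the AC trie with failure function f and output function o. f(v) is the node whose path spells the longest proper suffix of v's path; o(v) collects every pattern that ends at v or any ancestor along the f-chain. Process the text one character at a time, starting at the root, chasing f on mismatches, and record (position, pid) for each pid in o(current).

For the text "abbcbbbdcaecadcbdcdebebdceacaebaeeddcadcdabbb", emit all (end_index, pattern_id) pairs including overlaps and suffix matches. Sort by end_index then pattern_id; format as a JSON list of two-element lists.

Build automaton:
Trie (insert patterns):
  0='ε' goto a→1 b→3 c→8 d→12 e→19
  1='a' goto c→2 e→25
  2='ac' goto ·  ←P0
  3='b' goto b→4 d→17
  4='bb' goto c→5
  5='bbc' goto b→6
  6='bbcb' goto b→7
  7='bbcbb' goto ·  ←P1
  8='c' goto a→9
  9='ca' goto d→10
  10='cad' goto c→11
  11='cadc' goto ·  ←P2
  12='d' goto d→13
  13='dd' goto a→14
  14='dda' goto a→15
  15='ddaa' goto e→16
  16='ddaae' goto ·  ←P3
  17='bd' goto c→18
  18='bdc' goto ·  ←P4
  19='e' goto a→20
  20='ea' goto d→21
  21='ead' goto a→22
  22='eada' goto c→23
  23='eadac' goto c→24
  24='eadacc' goto ·  ←P5
  25='ae' goto ·  ←P6

BFS fail/out derivation:
  fail(1) 'a': from fail(0)=0 chase 'a': 0 ⇒ 0;  out=∅∪out(0)=∅
  fail(3) 'b': from fail(0)=0 chase 'b': 0 ⇒ 0;  out=∅∪out(0)=∅
  fail(8) 'c': from fail(0)=0 chase 'c': 0 ⇒ 0;  out=∅∪out(0)=∅
  fail(12) 'd': from fail(0)=0 chase 'd': 0 ⇒ 0;  out=∅∪out(0)=∅
  fail(19) 'e': from fail(0)=0 chase 'e': 0 ⇒ 0;  out=∅∪out(0)=∅
  fail(2) 'ac': from fail(1)=0 chase 'c': 0 ⇒ 8;  out={0}∪out(8)={0}
  fail(4) 'bb': from fail(3)=0 chase 'b': 0 ⇒ 3;  out=∅∪out(3)=∅
  fail(9) 'ca': from fail(8)=0 chase 'a': 0 ⇒ 1;  out=∅∪out(1)=∅
  fail(13) 'dd': from fail(12)=0 chase 'd': 0 ⇒ 12;  out=∅∪out(12)=∅
  fail(17) 'bd': from fail(3)=0 chase 'd': 0 ⇒ 12;  out=∅∪out(12)=∅
  fail(20) 'ea': from fail(19)=0 chase 'a': 0 ⇒ 1;  out=∅∪out(1)=∅
  fail(25) 'ae': from fail(1)=0 chase 'e': 0 ⇒ 19;  out={6}∪out(19)={6}
  fail(5) 'bbc': from fail(4)=3 chase 'c': 3→0 ⇒ 8;  out=∅∪out(8)=∅
  fail(10) 'cad': from fail(9)=1 chase 'd': 1→0 ⇒ 12;  out=∅∪out(12)=∅
  fail(14) 'dda': from fail(13)=12 chase 'a': 12→0 ⇒ 1;  out=∅∪out(1)=∅
  fail(18) 'bdc': from fail(17)=12 chase 'c': 12→0 ⇒ 8;  out={4}∪out(8)={4}
  fail(21) 'ead': from fail(20)=1 chase 'd': 1→0 ⇒ 12;  out=∅∪out(12)=∅
  fail(6) 'bbcb': from fail(5)=8 chase 'b': 8→0 ⇒ 3;  out=∅∪out(3)=∅
  fail(11) 'cadc': from fail(10)=12 chase 'c': 12→0 ⇒ 8;  out={2}∪out(8)={2}
  fail(15) 'ddaa': from fail(14)=1 chase 'a': 1→0 ⇒ 1;  out=∅∪out(1)=∅
  fail(22) 'eada': from fail(21)=12 chase 'a': 12→0 ⇒ 1;  out=∅∪out(1)=∅
  fail(7) 'bbcbb': from fail(6)=3 chase 'b': 3 ⇒ 4;  out={1}∪out(4)={1}
  fail(16) 'ddaae': from fail(15)=1 chase 'e': 1 ⇒ 25;  out={3}∪out(25)={3,6}
  fail(23) 'eadac': from fail(22)=1 chase 'c': 1 ⇒ 2;  out=∅∪out(2)={0}
  fail(24) 'eadacc': from fail(23)=2 chase 'c': 2→8→0 ⇒ 8;  out={5}∪out(8)={5}

Scan:
[0] read 'a'  n0⇒n1
[1] read 'b'  n1⇒n3 (via fail)
[2] read 'b'  n3⇒n4
[3] read 'c'  n4⇒n5
[4] read 'b'  n5⇒n6
[5] read 'b'  n6⇒n7  emit P1@[1:5]
[6] read 'b'  n7⇒n4 (via fail)
[7] read 'd'  n4⇒n17 (via fail)
[8] read 'c'  n17⇒n18  emit P4@[6:8]
[9] read 'a'  n18⇒n9 (via fail)
[10] read 'e'  n9⇒n25 (via fail)  emit P6@[9:10]
[11] read 'c'  n25⇒n8 (via fail)
[12] read 'a'  n8⇒n9
[13] read 'd'  n9⇒n10
[14] read 'c'  n10⇒n11  emit P2@[11:14]
[15] read 'b'  n11⇒n3 (via fail)
[16] read 'd'  n3⇒n17
[17] read 'c'  n17⇒n18  emit P4@[15:17]
[18] read 'd'  n18⇒n12 (via fail)
[19] read 'e'  n12⇒n19 (via fail)
[20] read 'b'  n19⇒n3 (via fail)
[21] read 'e'  n3⇒n19 (via fail)
[22] read 'b'  n19⇒n3 (via fail)
[23] read 'd'  n3⇒n17
[24] read 'c'  n17⇒n18  emit P4@[22:24]
[25] read 'e'  n18⇒n19 (via fail)
[26] read 'a'  n19⇒n20
[27] read 'c'  n20⇒n2 (via fail)  emit P0@[26:27]
[28] read 'a'  n2⇒n9 (via fail)
[29] read 'e'  n9⇒n25 (via fail)  emit P6@[28:29]
[30] read 'b'  n25⇒n3 (via fail)
[31] read 'a'  n3⇒n1 (via fail)
[32] read 'e'  n1⇒n25  emit P6@[31:32]
[33] read 'e'  n25⇒n19 (via fail)
[34] read 'd'  n19⇒n12 (via fail)
[35] read 'd'  n12⇒n13
[36] read 'c'  n13⇒n8 (via fail)
[37] read 'a'  n8⇒n9
[38] read 'd'  n9⇒n10
[39] read 'c'  n10⇒n11  emit P2@[36:39]
[40] read 'd'  n11⇒n12 (via fail)
[41] read 'a'  n12⇒n1 (via fail)
[42] read 'b'  n1⇒n3 (via fail)
[43] read 'b'  n3⇒n4
[44] read 'b'  n4⇒n4 (via fail)

All matches (sorted): [[5,1],[8,4],[10,6],[14,2],[17,4],[24,4],[27,0],[29,6],[32,6],[39,2]]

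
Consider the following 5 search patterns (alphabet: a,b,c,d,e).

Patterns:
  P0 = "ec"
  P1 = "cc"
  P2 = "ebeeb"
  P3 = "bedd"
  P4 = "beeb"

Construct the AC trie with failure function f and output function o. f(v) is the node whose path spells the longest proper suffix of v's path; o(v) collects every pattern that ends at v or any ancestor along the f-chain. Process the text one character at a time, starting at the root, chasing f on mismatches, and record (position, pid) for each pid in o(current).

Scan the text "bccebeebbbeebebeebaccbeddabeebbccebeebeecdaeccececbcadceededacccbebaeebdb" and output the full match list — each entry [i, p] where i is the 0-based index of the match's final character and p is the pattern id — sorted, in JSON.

Construct AC machine:
Trie nodes:
  0='ε' goto b→9 c→3 e→1
  1='e' goto b→5 c→2
  2='ec' goto ·  ←P0
  3='c' goto c→4
  4='cc' goto ·  ←P1
  5='eb' goto e→6
  6='ebe' goto e→7
  7='ebee' goto b→8
  8='ebeeb' goto ·  ←P2
  9='b' goto e→10
  10='be' goto d→11 e→13
  11='bed' goto d→12
  12='bedd' goto ·  ←P3
  13='bee' goto b→14
  14='beeb' goto ·  ←P4

Failure links (BFS by depth):
  fail(1) 'e': from fail(0)=0 chase 'e': 0 ⇒ 0;  out=∅∪out(0)=∅
  fail(3) 'c': from fail(0)=0 chase 'c': 0 ⇒ 0;  out=∅∪out(0)=∅
  fail(9) 'b': from fail(0)=0 chase 'b': 0 ⇒ 0;  out=∅∪out(0)=∅
  fail(2) 'ec': from fail(1)=0 chase 'c': 0 ⇒ 3;  out={0}∪out(3)={0}
  fail(4) 'cc': from fail(3)=0 chase 'c': 0 ⇒ 3;  out={1}∪out(3)={1}
  fail(5) 'eb': from fail(1)=0 chase 'b': 0 ⇒ 9;  out=∅∪out(9)=∅
  fail(10) 'be': from fail(9)=0 chase 'e': 0 ⇒ 1;  out=∅∪out(1)=∅
  fail(6) 'ebe': from fail(5)=9 chase 'e': 9 ⇒ 10;  out=∅∪out(10)=∅
  fail(11) 'bed': from fail(10)=1 chase 'd': 1→0 ⇒ 0;  out=∅∪out(0)=∅
  fail(13) 'bee': from fail(10)=1 chase 'e': 1→0 ⇒ 1;  out=∅∪out(1)=∅
  fail(7) 'ebee': from fail(6)=10 chase 'e': 10 ⇒ 13;  out=∅∪out(13)=∅
  fail(12) 'bedd': from fail(11)=0 chase 'd': 0 ⇒ 0;  out={3}∪out(0)={3}
  fail(14) 'beeb': from fail(13)=1 chase 'b': 1 ⇒ 5;  out={4}∪out(5)={4}
  fail(8) 'ebeeb': from fail(7)=13 chase 'b': 13 ⇒ 14;  out={2}∪out(14)={2,4}

Run:
[0] read 'b'  n0⇒n9
[1] read 'c'  n9⇒n3 ·f
[2] read 'c'  n3⇒n4  ** P1@[1:2]
[3] read 'e'  n4⇒n1 ·f
[4] read 'b'  n1⇒n5
[5] read 'e'  n5⇒n6
[6] read 'e'  n6⇒n7
[7] read 'b'  n7⇒n8  ** P2@[3:7],P4@[4:7]
[8] read 'b'  n8⇒n9 ·f
[9] read 'b'  n9⇒n9 ·f
[10] read 'e'  n9⇒n10
[11] read 'e'  n10⇒n13
[12] read 'b'  n13⇒n14  ** P4@[9:12]
[13] read 'e'  n14⇒n6 ·f
[14] read 'b'  n6⇒n5 ·f
[15] read 'e'  n5⇒n6
[16] read 'e'  n6⇒n7
[17] read 'b'  n7⇒n8  ** P2@[13:17],P4@[14:17]
[18] read 'a'  n8⇒n0 ·f
[19] read 'c'  n0⇒n3
[20] read 'c'  n3⇒n4  ** P1@[19:20]
[21] read 'b'  n4⇒n9 ·f
[22] read 'e'  n9⇒n10
[23] read 'd'  n10⇒n11
[24] read 'd'  n11⇒n12  ** P3@[21:24]
[25] read 'a'  n12⇒n0 ·f
[26] read 'b'  n0⇒n9
[27] read 'e'  n9⇒n10
[28] read 'e'  n10⇒n13
[29] read 'b'  n13⇒n14  ** P4@[26:29]
[30] read 'b'  n14⇒n9 ·f
[31] read 'c'  n9⇒n3 ·f
[32] read 'c'  n3⇒n4  ** P1@[31:32]
[33] read 'e'  n4⇒n1 ·f
[34] read 'b'  n1⇒n5
[35] read 'e'  n5⇒n6
[36] read 'e'  n6⇒n7
[37] read 'b'  n7⇒n8  ** P2@[33:37],P4@[34:37]
[38] read 'e'  n8⇒n6 ·f
[39] read 'e'  n6⇒n7
[40] read 'c'  n7⇒n2 ·f  ** P0@[39:40]
[41] read 'd'  n2⇒n0 ·f
[42] read 'a'  n0⇒n0
[43] read 'e'  n0⇒n1
[44] read 'c'  n1⇒n2  ** P0@[43:44]
[45] read 'c'  n2⇒n4 ·f  ** P1@[44:45]
[46] read 'e'  n4⇒n1 ·f
[47] read 'c'  n1⇒n2  ** P0@[46:47]
[48] read 'e'  n2⇒n1 ·f
[49] read 'c'  n1⇒n2  ** P0@[48:49]
[50] read 'b'  n2⇒n9 ·f
[51] read 'c'  n9⇒n3 ·f
[52] read 'a'  n3⇒n0 ·f
[53] read 'd'  n0⇒n0
[54] read 'c'  n0⇒n3
[55] read 'e'  n3⇒n1 ·f
[56] read 'e'  n1⇒n1 ·f
[57] read 'd'  n1⇒n0 ·f
[58] read 'e'  n0⇒n1
[59] read 'd'  n1⇒n0 ·f
[60] read 'a'  n0⇒n0
[61] read 'c'  n0⇒n3
[62] read 'c'  n3⇒n4  ** P1@[61:62]
[63] read 'c'  n4⇒n4 ·f  ** P1@[62:63]
[64] read 'b'  n4⇒n9 ·f
[65] read 'e'  n9⇒n10
[66] read 'b'  n10⇒n5 ·f
[67] read 'a'  n5⇒n0 ·f
[68] read 'e'  n0⇒n1
[69] read 'e'  n1⇒n1 ·f
[70] read 'b'  n1⇒n5
[71] read 'd'  n5⇒n0 ·f
[72] read 'b'  n0⇒n9

Matches: [[2,1],[7,2],[7,4],[12,4],[17,2],[17,4],[20,1],[24,3],[29,4],[32,1],[37,2],[37,4],[40,0],[44,0],[45,1],[47,0],[49,0],[62,1],[63,1]]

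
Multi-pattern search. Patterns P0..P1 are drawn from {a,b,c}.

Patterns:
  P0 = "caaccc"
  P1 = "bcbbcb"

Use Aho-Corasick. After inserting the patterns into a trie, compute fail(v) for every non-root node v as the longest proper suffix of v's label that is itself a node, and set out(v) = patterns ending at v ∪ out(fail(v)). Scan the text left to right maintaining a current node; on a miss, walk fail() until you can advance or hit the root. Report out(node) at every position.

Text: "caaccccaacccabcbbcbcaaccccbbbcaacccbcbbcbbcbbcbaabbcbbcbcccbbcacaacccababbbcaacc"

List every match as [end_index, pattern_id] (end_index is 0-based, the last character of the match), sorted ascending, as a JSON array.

Build:
Trie nodes:
  0='ε' goto b→7 c→1
  1='c' goto a→2
  2='ca' goto a→3
  3='caa' goto c→4
  4='caac' goto c→5
  5='caacc' goto c→6
  6='caaccc' goto ·  [P0 ends]
  7='b' goto c→8
  8='bc' goto b→9
  9='bcb' goto b→10
  10='bcbb' goto c→11
  11='bcbbc' goto b→12
  12='bcbbcb' goto ·  [P1 ends]

Failure links (BFS by depth):
  fail(1) 'c': from fail(0)=0 chase 'c': 0 ⇒ 0;  out=∅∪out(0)=∅
  fail(7) 'b': from fail(0)=0 chase 'b': 0 ⇒ 0;  out=∅∪out(0)=∅
  fail(2) 'ca': from fail(1)=0 chase 'a': 0 ⇒ 0;  out=∅∪out(0)=∅
  fail(8) 'bc': from fail(7)=0 chase 'c': 0 ⇒ 1;  out=∅∪out(1)=∅
  fail(3) 'caa': from fail(2)=0 chase 'a': 0 ⇒ 0;  out=∅∪out(0)=∅
  fail(9) 'bcb': from fail(8)=1 chase 'b': 1→0 ⇒ 7;  out=∅∪out(7)=∅
  fail(4) 'caac': from fail(3)=0 chase 'c': 0 ⇒ 1;  out=∅∪out(1)=∅
  fail(10) 'bcbb': from fail(9)=7 chase 'b': 7→0 ⇒ 7;  out=∅∪out(7)=∅
  fail(5) 'caacc': from fail(4)=1 chase 'c': 1→0 ⇒ 1;  out=∅∪out(1)=∅
  fail(11) 'bcbbc': from fail(10)=7 chase 'c': 7 ⇒ 8;  out=∅∪out(8)=∅
  fail(6) 'caaccc': from fail(5)=1 chase 'c': 1→0 ⇒ 1;  out={0}∪out(1)={0}
  fail(12) 'bcbbcb': from fail(11)=8 chase 'b': 8 ⇒ 9;  out={1}∪out(9)={1}

Text stream:
pos 0 'c': at 1
pos 1 'a': at 2
pos 2 'a': at 3
pos 3 'c': at 4
pos 4 'c': at 5
pos 5 'c': at 6  emit P0@[0:5]
pos 6 'c': at 1 (via fail)
pos 7 'a': at 2
pos 8 'a': at 3
pos 9 'c': at 4
pos 10 'c': at 5
pos 11 'c': at 6  emit P0@[6:11]
pos 12 'a': at 2 (via fail)
pos 13 'b': at 7 (via fail)
pos 14 'c': at 8
pos 15 'b': at 9
pos 16 'b': at 10
pos 17 'c': at 11
pos 18 'b': at 12  emit P1@[13:18]
pos 19 'c': at 8 (via fail)
pos 20 'a': at 2 (via fail)
pos 21 'a': at 3
pos 22 'c': at 4
pos 23 'c': at 5
pos 24 'c': at 6  emit P0@[19:24]
pos 25 'c': at 1 (via fail)
pos 26 'b': at 7 (via fail)
pos 27 'b': at 7 (via fail)
pos 28 'b': at 7 (via fail)
pos 29 'c': at 8
pos 30 'a': at 2 (via fail)
pos 31 'a': at 3
pos 32 'c': at 4
pos 33 'c': at 5
pos 34 'c': at 6  emit P0@[29:34]
pos 35 'b': at 7 (via fail)
pos 36 'c': at 8
pos 37 'b': at 9
pos 38 'b': at 10
pos 39 'c': at 11
pos 40 'b': at 12  emit P1@[35:40]
pos 41 'b': at 10 (via fail)
pos 42 'c': at 11
pos 43 'b': at 12  emit P1@[38:43]
pos 44 'b': at 10 (via fail)
pos 45 'c': at 11
pos 46 'b': at 12  emit P1@[41:46]
pos 47 'a': at 0 (via fail)
pos 48 'a': at 0
pos 49 'b': at 7
pos 50 'b': at 7 (via fail)
pos 51 'c': at 8
pos 52 'b': at 9
pos 53 'b': at 10
pos 54 'c': at 11
pos 55 'b': at 12  emit P1@[50:55]
pos 56 'c': at 8 (via fail)
pos 57 'c': at 1 (via fail)
pos 58 'c': at 1 (via fail)
pos 59 'b': at 7 (via fail)
pos 60 'b': at 7 (via fail)
pos 61 'c': at 8
pos 62 'a': at 2 (via fail)
pos 63 'c': at 1 (via fail)
pos 64 'a': at 2
pos 65 'a': at 3
pos 66 'c': at 4
pos 67 'c': at 5
pos 68 'c': at 6  emit P0@[63:68]
pos 69 'a': at 2 (via fail)
pos 70 'b': at 7 (via fail)
pos 71 'a': at 0 (via fail)
pos 72 'b': at 7
pos 73 'b': at 7 (via fail)
pos 74 'b': at 7 (via fail)
pos 75 'c': at 8
pos 76 'a': at 2 (via fail)
pos 77 'a': at 3
pos 78 'c': at 4
pos 79 'c': at 5

Matches: [[5,0],[11,0],[18,1],[24,0],[34,0],[40,1],[43,1],[46,1],[55,1],[68,0]]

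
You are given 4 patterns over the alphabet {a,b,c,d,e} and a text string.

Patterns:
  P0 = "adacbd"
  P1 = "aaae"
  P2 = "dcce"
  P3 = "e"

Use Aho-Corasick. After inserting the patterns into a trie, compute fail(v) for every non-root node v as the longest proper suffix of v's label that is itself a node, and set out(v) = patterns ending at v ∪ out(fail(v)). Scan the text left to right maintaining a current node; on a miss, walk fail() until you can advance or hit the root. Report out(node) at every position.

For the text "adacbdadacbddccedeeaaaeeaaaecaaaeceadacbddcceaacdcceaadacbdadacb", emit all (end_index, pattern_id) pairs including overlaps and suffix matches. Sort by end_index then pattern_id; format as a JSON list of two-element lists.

Build automaton:
Trie (insert patterns):
  n0 'ε': a→1 d→10 e→14
  n1 'a': a→7 d→2
  n2 'ad': a→3
  n3 'ada': c→4
  n4 'adac': b→5
  n5 'adacb': d→6
  n6 'adacbd': ·  ←P0
  n7 'aa': a→8
  n8 'aaa': e→9
  n9 'aaae': ·  ←P1
  n10 'd': c→11
  n11 'dc': c→12
  n12 'dcc': e→13
  n13 'dcce': ·  ←P2
  n14 'e': ·  ←P3

Failure links (BFS by depth):
  n1('a'): parent n0 fail=0; on 'a' 0 → fail=0;  out ∅∪∅=∅
  n10('d'): parent n0 fail=0; on 'd' 0 → fail=0;  out ∅∪∅=∅
  n14('e'): parent n0 fail=0; on 'e' 0 → fail=0;  out {3}∪∅={3}
  n2('ad'): parent n1 fail=0; on 'd' 0 → fail=10;  out ∅∪∅=∅
  n7('aa'): parent n1 fail=0; on 'a' 0 → fail=1;  out ∅∪∅=∅
  n11('dc'): parent n10 fail=0; on 'c' 0 → fail=0;  out ∅∪∅=∅
  n3('ada'): parent n2 fail=10; on 'a' 10→0 → fail=1;  out ∅∪∅=∅
  n8('aaa'): parent n7 fail=1; on 'a' 1 → fail=7;  out ∅∪∅=∅
  n12('dcc'): parent n11 fail=0; on 'c' 0 → fail=0;  out ∅∪∅=∅
  n4('adac'): parent n3 fail=1; on 'c' 1→0 → fail=0;  out ∅∪∅=∅
  n9('aaae'): parent n8 fail=7; on 'e' 7→1→0 → fail=14;  out {1}∪{3}={1,3}
  n13('dcce'): parent n12 fail=0; on 'e' 0 → fail=14;  out {2}∪{3}={2,3}
  n5('adacb'): parent n4 fail=0; on 'b' 0 → fail=0;  out ∅∪∅=∅
  n6('adacbd'): parent n5 fail=0; on 'd' 0 → fail=10;  out {0}∪∅={0}

Text stream:
[0] read 'a'  n0⇒n1
[1] read 'd'  n1⇒n2
[2] read 'a'  n2⇒n3
[3] read 'c'  n3⇒n4
[4] read 'b'  n4⇒n5
[5] read 'd'  n5⇒n6  → match P0@[0:5]
[6] read 'a'  n6⇒n1 (via fail)
[7] read 'd'  n1⇒n2
[8] read 'a'  n2⇒n3
[9] read 'c'  n3⇒n4
[10] read 'b'  n4⇒n5
[11] read 'd'  n5⇒n6  → match P0@[6:11]
[12] read 'd'  n6⇒n10 (via fail)
[13] read 'c'  n10⇒n11
[14] read 'c'  n11⇒n12
[15] read 'e'  n12⇒n13  → match P2@[12:15],P3@[15:15]
[16] read 'd'  n13⇒n10 (via fail)
[17] read 'e'  n10⇒n14 (via fail)  → match P3@[17:17]
[18] read 'e'  n14⇒n14 (via fail)  → match P3@[18:18]
[19] read 'a'  n14⇒n1 (via fail)
[20] read 'a'  n1⇒n7
[21] read 'a'  n7⇒n8
[22] read 'e'  n8⇒n9  → match P1@[19:22],P3@[22:22]
[23] read 'e'  n9⇒n14 (via fail)  → match P3@[23:23]
[24] read 'a'  n14⇒n1 (via fail)
[25] read 'a'  n1⇒n7
[26] read 'a'  n7⇒n8
[27] read 'e'  n8⇒n9  → match P1@[24:27],P3@[27:27]
[28] read 'c'  n9⇒n0 (via fail)
[29] read 'a'  n0⇒n1
[30] read 'a'  n1⇒n7
[31] read 'a'  n7⇒n8
[32] read 'e'  n8⇒n9  → match P1@[29:32],P3@[32:32]
[33] read 'c'  n9⇒n0 (via fail)
[34] read 'e'  n0⇒n14  → match P3@[34:34]
[35] read 'a'  n14⇒n1 (via fail)
[36] read 'd'  n1⇒n2
[37] read 'a'  n2⇒n3
[38] read 'c'  n3⇒n4
[39] read 'b'  n4⇒n5
[40] read 'd'  n5⇒n6  → match P0@[35:40]
[41] read 'd'  n6⇒n10 (via fail)
[42] read 'c'  n10⇒n11
[43] read 'c'  n11⇒n12
[44] read 'e'  n12⇒n13  → match P2@[41:44],P3@[44:44]
[45] read 'a'  n13⇒n1 (via fail)
[46] read 'a'  n1⇒n7
[47] read 'c'  n7⇒n0 (via fail)
[48] read 'd'  n0⇒n10
[49] read 'c'  n10⇒n11
[50] read 'c'  n11⇒n12
[51] read 'e'  n12⇒n13  → match P2@[48:51],P3@[51:51]
[52] read 'a'  n13⇒n1 (via fail)
[53] read 'a'  n1⇒n7
[54] read 'd'  n7⇒n2 (via fail)
[55] read 'a'  n2⇒n3
[56] read 'c'  n3⇒n4
[57] read 'b'  n4⇒n5
[58] read 'd'  n5⇒n6  → match P0@[53:58]
[59] read 'a'  n6⇒n1 (via fail)
[60] read 'd'  n1⇒n2
[61] read 'a'  n2⇒n3
[62] read 'c'  n3⇒n4
[63] read 'b'  n4⇒n5

All matches (sorted): [[5,0],[11,0],[15,2],[15,3],[17,3],[18,3],[22,1],[22,3],[23,3],[27,1],[27,3],[32,1],[32,3],[34,3],[40,0],[44,2],[44,3],[51,2],[51,3],[58,0]]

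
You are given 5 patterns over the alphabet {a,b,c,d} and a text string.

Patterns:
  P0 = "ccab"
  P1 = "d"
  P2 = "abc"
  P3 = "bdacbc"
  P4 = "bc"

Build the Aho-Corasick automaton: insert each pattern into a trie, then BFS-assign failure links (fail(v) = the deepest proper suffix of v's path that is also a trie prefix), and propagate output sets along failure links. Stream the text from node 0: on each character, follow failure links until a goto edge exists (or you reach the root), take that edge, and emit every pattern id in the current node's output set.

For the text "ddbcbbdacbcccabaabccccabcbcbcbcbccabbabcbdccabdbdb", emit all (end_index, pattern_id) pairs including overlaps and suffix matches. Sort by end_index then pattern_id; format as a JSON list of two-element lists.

Construct AC machine:
Trie nodes:
  0='ε' goto a→6 b→9 c→1 d→5
  1='c' goto c→2
  2='cc' goto a→3
  3='cca' goto b→4
  4='ccab' goto ·  [P0 ends]
  5='d' goto ·  [P1 ends]
  6='a' goto b→7
  7='ab' goto c→8
  8='abc' goto ·  [P2 ends]
  9='b' goto c→15 d→10
  10='bd' goto a→11
  11='bda' goto c→12
  12='bdac' goto b→13
  13='bdacb' goto c→14
  14='bdacbc' goto ·  [P3 ends]
  15='bc' goto ·  [P4 ends]

BFS fail/out derivation:
  n1('c'): parent n0 fail=0; on 'c' 0 → fail=0;  out ∅∪∅=∅
  n5('d'): parent n0 fail=0; on 'd' 0 → fail=0;  out {1}∪∅={1}
  n6('a'): parent n0 fail=0; on 'a' 0 → fail=0;  out ∅∪∅=∅
  n9('b'): parent n0 fail=0; on 'b' 0 → fail=0;  out ∅∪∅=∅
  n2('cc'): parent n1 fail=0; on 'c' 0 → fail=1;  out ∅∪∅=∅
  n7('ab'): parent n6 fail=0; on 'b' 0 → fail=9;  out ∅∪∅=∅
  n10('bd'): parent n9 fail=0; on 'd' 0 → fail=5;  out ∅∪{1}={1}
  n15('bc'): parent n9 fail=0; on 'c' 0 → fail=1;  out {4}∪∅={4}
  n3('cca'): parent n2 fail=1; on 'a' 1→0 → fail=6;  out ∅∪∅=∅
  n8('abc'): parent n7 fail=9; on 'c' 9 → fail=15;  out {2}∪{4}={2,4}
  n11('bda'): parent n10 fail=5; on 'a' 5→0 → fail=6;  out ∅∪∅=∅
  n4('ccab'): parent n3 fail=6; on 'b' 6 → fail=7;  out {0}∪∅={0}
  n12('bdac'): parent n11 fail=6; on 'c' 6→0 → fail=1;  out ∅∪∅=∅
  n13('bdacb'): parent n12 fail=1; on 'b' 1→0 → fail=9;  out ∅∪∅=∅
  n14('bdacbc'): parent n13 fail=9; on 'c' 9 → fail=15;  out {3}∪{4}={3,4}

Text stream:
i=0 'd': node 0→5  ** P1@[0:0]
i=1 'd': node 5→5 ·f  ** P1@[1:1]
i=2 'b': node 5→9 ·f
i=3 'c': node 9→15  ** P4@[2:3]
i=4 'b': node 15→9 ·f
i=5 'b': node 9→9 ·f
i=6 'd': node 9→10  ** P1@[6:6]
i=7 'a': node 10→11
i=8 'c': node 11→12
i=9 'b': node 12→13
i=10 'c': node 13→14  ** P3@[5:10],P4@[9:10]
i=11 'c': node 14→2 ·f
i=12 'c': node 2→2 ·f
i=13 'a': node 2→3
i=14 'b': node 3→4  ** P0@[11:14]
i=15 'a': node 4→6 ·f
i=16 'a': node 6→6 ·f
i=17 'b': node 6→7
i=18 'c': node 7→8  ** P2@[16:18],P4@[17:18]
i=19 'c': node 8→2 ·f
i=20 'c': node 2→2 ·f
i=21 'c': node 2→2 ·f
i=22 'a': node 2→3
i=23 'b': node 3→4  ** P0@[20:23]
i=24 'c': node 4→8 ·f  ** P2@[22:24],P4@[23:24]
i=25 'b': node 8→9 ·f
i=26 'c': node 9→15  ** P4@[25:26]
i=27 'b': node 15→9 ·f
i=28 'c': node 9→15  ** P4@[27:28]
i=29 'b': node 15→9 ·f
i=30 'c': node 9→15  ** P4@[29:30]
i=31 'b': node 15→9 ·f
i=32 'c': node 9→15  ** P4@[31:32]
i=33 'c': node 15→2 ·f
i=34 'a': node 2→3
i=35 'b': node 3→4  ** P0@[32:35]
i=36 'b': node 4→9 ·f
i=37 'a': node 9→6 ·f
i=38 'b': node 6→7
i=39 'c': node 7→8  ** P2@[37:39],P4@[38:39]
i=40 'b': node 8→9 ·f
i=41 'd': node 9→10  ** P1@[41:41]
i=42 'c': node 10→1 ·f
i=43 'c': node 1→2
i=44 'a': node 2→3
i=45 'b': node 3→4  ** P0@[42:45]
i=46 'd': node 4→10 ·f  ** P1@[46:46]
i=47 'b': node 10→9 ·f
i=48 'd': node 9→10  ** P1@[48:48]
i=49 'b': node 10→9 ·f

Matches: [[0,1],[1,1],[3,4],[6,1],[10,3],[10,4],[14,0],[18,2],[18,4],[23,0],[24,2],[24,4],[26,4],[28,4],[30,4],[32,4],[35,0],[39,2],[39,4],[41,1],[45,0],[46,1],[48,1]]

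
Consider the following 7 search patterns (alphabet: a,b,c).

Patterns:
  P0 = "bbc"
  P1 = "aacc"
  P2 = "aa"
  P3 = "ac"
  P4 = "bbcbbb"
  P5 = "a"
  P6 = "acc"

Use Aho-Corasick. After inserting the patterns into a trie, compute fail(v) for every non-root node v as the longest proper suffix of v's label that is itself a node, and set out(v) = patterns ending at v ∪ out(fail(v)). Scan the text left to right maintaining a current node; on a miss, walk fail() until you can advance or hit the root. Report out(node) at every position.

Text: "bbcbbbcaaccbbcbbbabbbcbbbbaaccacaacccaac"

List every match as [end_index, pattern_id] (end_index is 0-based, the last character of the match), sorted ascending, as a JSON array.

Build:
Trie (insert patterns):
  n0 'ε': a→4 b→1
  n1 'b': b→2
  n2 'bb': c→3
  n3 'bbc': b→9  ←P0
  n4 'a': a→5 c→8  ←P5
  n5 'aa': c→6  ←P2
  n6 'aac': c→7
  n7 'aacc': ·  ←P1
  n8 'ac': c→12  ←P3
  n9 'bbcb': b→10
  n10 'bbcbb': b→11
  n11 'bbcbbb': ·  ←P4
  n12 'acc': ·  ←P6

BFS fail/out derivation:
  fail(1) 'b': from fail(0)=0 chase 'b': 0 ⇒ 0;  out=∅∪out(0)=∅
  fail(4) 'a': from fail(0)=0 chase 'a': 0 ⇒ 0;  out={5}∪out(0)={5}
  fail(2) 'bb': from fail(1)=0 chase 'b': 0 ⇒ 1;  out=∅∪out(1)=∅
  fail(5) 'aa': from fail(4)=0 chase 'a': 0 ⇒ 4;  out={2}∪out(4)={2,5}
  fail(8) 'ac': from fail(4)=0 chase 'c': 0 ⇒ 0;  out={3}∪out(0)={3}
  fail(3) 'bbc': from fail(2)=1 chase 'c': 1→0 ⇒ 0;  out={0}∪out(0)={0}
  fail(6) 'aac': from fail(5)=4 chase 'c': 4 ⇒ 8;  out=∅∪out(8)={3}
  fail(12) 'acc': from fail(8)=0 chase 'c': 0 ⇒ 0;  out={6}∪out(0)={6}
  fail(7) 'aacc': from fail(6)=8 chase 'c': 8 ⇒ 12;  out={1}∪out(12)={1,6}
  fail(9) 'bbcb': from fail(3)=0 chase 'b': 0 ⇒ 1;  out=∅∪out(1)=∅
  fail(10) 'bbcbb': from fail(9)=1 chase 'b': 1 ⇒ 2;  out=∅∪out(2)=∅
  fail(11) 'bbcbbb': from fail(10)=2 chase 'b': 2→1 ⇒ 2;  out={4}∪out(2)={4}

Run:
i=0 'b': node 0→1
i=1 'b': node 1→2
i=2 'c': node 2→3  → match P0@[0:2]
i=3 'b': node 3→9
i=4 'b': node 9→10
i=5 'b': node 10→11  → match P4@[0:5]
i=6 'c': node 11→3 (via fail)  → match P0@[4:6]
i=7 'a': node 3→4 (via fail)  → match P5@[7:7]
i=8 'a': node 4→5  → match P2@[7:8],P5@[8:8]
i=9 'c': node 5→6  → match P3@[8:9]
i=10 'c': node 6→7  → match P1@[7:10],P6@[8:10]
i=11 'b': node 7→1 (via fail)
i=12 'b': node 1→2
i=13 'c': node 2→3  → match P0@[11:13]
i=14 'b': node 3→9
i=15 'b': node 9→10
i=16 'b': node 10→11  → match P4@[11:16]
i=17 'a': node 11→4 (via fail)  → match P5@[17:17]
i=18 'b': node 4→1 (via fail)
i=19 'b': node 1→2
i=20 'b': node 2→2 (via fail)
i=21 'c': node 2→3  → match P0@[19:21]
i=22 'b': node 3→9
i=23 'b': node 9→10
i=24 'b': node 10→11  → match P4@[19:24]
i=25 'b': node 11→2 (via fail)
i=26 'a': node 2→4 (via fail)  → match P5@[26:26]
i=27 'a': node 4→5  → match P2@[26:27],P5@[27:27]
i=28 'c': node 5→6  → match P3@[27:28]
i=29 'c': node 6→7  → match P1@[26:29],P6@[27:29]
i=30 'a': node 7→4 (via fail)  → match P5@[30:30]
i=31 'c': node 4→8  → match P3@[30:31]
i=32 'a': node 8→4 (via fail)  → match P5@[32:32]
i=33 'a': node 4→5  → match P2@[32:33],P5@[33:33]
i=34 'c': node 5→6  → match P3@[33:34]
i=35 'c': node 6→7  → match P1@[32:35],P6@[33:35]
i=36 'c': node 7→0 (via fail)
i=37 'a': node 0→4  → match P5@[37:37]
i=38 'a': node 4→5  → match P2@[37:38],P5@[38:38]
i=39 'c': node 5→6  → match P3@[38:39]

All matches (sorted): [[2,0],[5,4],[6,0],[7,5],[8,2],[8,5],[9,3],[10,1],[10,6],[13,0],[16,4],[17,5],[21,0],[24,4],[26,5],[27,2],[27,5],[28,3],[29,1],[29,6],[30,5],[31,3],[32,5],[33,2],[33,5],[34,3],[35,1],[35,6],[37,5],[38,2],[38,5],[39,3]]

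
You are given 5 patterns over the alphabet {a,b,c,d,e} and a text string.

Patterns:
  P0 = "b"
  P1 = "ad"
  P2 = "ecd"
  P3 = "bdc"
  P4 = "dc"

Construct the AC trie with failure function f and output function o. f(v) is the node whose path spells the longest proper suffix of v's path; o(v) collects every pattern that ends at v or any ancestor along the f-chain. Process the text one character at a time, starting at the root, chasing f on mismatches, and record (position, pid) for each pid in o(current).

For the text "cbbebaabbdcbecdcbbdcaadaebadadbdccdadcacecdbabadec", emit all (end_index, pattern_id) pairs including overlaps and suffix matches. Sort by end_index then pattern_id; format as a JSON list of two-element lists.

Build automaton:
Trie (insert patterns):
  0='ε' goto a→2 b→1 d→9 e→4
  1='b' goto d→7  ←P0
  2='a' goto d→3
  3='ad' goto ·  ←P1
  4='e' goto c→5
  5='ec' goto d→6
  6='ecd' goto ·  ←P2
  7='bd' goto c→8
  8='bdc' goto ·  ←P3
  9='d' goto c→10
  10='dc' goto ·  ←P4

Failure links (BFS by depth):
  n1('b'): parent n0 fail=0; on 'b' 0 → fail=0;  out {0}∪∅={0}
  n2('a'): parent n0 fail=0; on 'a' 0 → fail=0;  out ∅∪∅=∅
  n4('e'): parent n0 fail=0; on 'e' 0 → fail=0;  out ∅∪∅=∅
  n9('d'): parent n0 fail=0; on 'd' 0 → fail=0;  out ∅∪∅=∅
  n3('ad'): parent n2 fail=0; on 'd' 0 → fail=9;  out {1}∪∅={1}
  n5('ec'): parent n4 fail=0; on 'c' 0 → fail=0;  out ∅∪∅=∅
  n7('bd'): parent n1 fail=0; on 'd' 0 → fail=9;  out ∅∪∅=∅
  n10('dc'): parent n9 fail=0; on 'c' 0 → fail=0;  out {4}∪∅={4}
  n6('ecd'): parent n5 fail=0; on 'd' 0 → fail=9;  out {2}∪∅={2}
  n8('bdc'): parent n7 fail=9; on 'c' 9 → fail=10;  out {3}∪{4}={3,4}

Run:
i=0 'c': node 0→0
i=1 'b': node 0→1  emit P0@[1:1]
i=2 'b': node 1→1 ·f  emit P0@[2:2]
i=3 'e': node 1→4 ·f
i=4 'b': node 4→1 ·f  emit P0@[4:4]
i=5 'a': node 1→2 ·f
i=6 'a': node 2→2 ·f
i=7 'b': node 2→1 ·f  emit P0@[7:7]
i=8 'b': node 1→1 ·f  emit P0@[8:8]
i=9 'd': node 1→7
i=10 'c': node 7→8  emit P3@[8:10],P4@[9:10]
i=11 'b': node 8→1 ·f  emit P0@[11:11]
i=12 'e': node 1→4 ·f
i=13 'c': node 4→5
i=14 'd': node 5→6  emit P2@[12:14]
i=15 'c': node 6→10 ·f  emit P4@[14:15]
i=16 'b': node 10→1 ·f  emit P0@[16:16]
i=17 'b': node 1→1 ·f  emit P0@[17:17]
i=18 'd': node 1→7
i=19 'c': node 7→8  emit P3@[17:19],P4@[18:19]
i=20 'a': node 8→2 ·f
i=21 'a': node 2→2 ·f
i=22 'd': node 2→3  emit P1@[21:22]
i=23 'a': node 3→2 ·f
i=24 'e': node 2→4 ·f
i=25 'b': node 4→1 ·f  emit P0@[25:25]
i=26 'a': node 1→2 ·f
i=27 'd': node 2→3  emit P1@[26:27]
i=28 'a': node 3→2 ·f
i=29 'd': node 2→3  emit P1@[28:29]
i=30 'b': node 3→1 ·f  emit P0@[30:30]
i=31 'd': node 1→7
i=32 'c': node 7→8  emit P3@[30:32],P4@[31:32]
i=33 'c': node 8→0 ·f
i=34 'd': node 0→9
i=35 'a': node 9→2 ·f
i=36 'd': node 2→3  emit P1@[35:36]
i=37 'c': node 3→10 ·f  emit P4@[36:37]
i=38 'a': node 10→2 ·f
i=39 'c': node 2→0 ·f
i=40 'e': node 0→4
i=41 'c': node 4→5
i=42 'd': node 5→6  emit P2@[40:42]
i=43 'b': node 6→1 ·f  emit P0@[43:43]
i=44 'a': node 1→2 ·f
i=45 'b': node 2→1 ·f  emit P0@[45:45]
i=46 'a': node 1→2 ·f
i=47 'd': node 2→3  emit P1@[46:47]
i=48 'e': node 3→4 ·f
i=49 'c': node 4→5

Result: [[1,0],[2,0],[4,0],[7,0],[8,0],[10,3],[10,4],[11,0],[14,2],[15,4],[16,0],[17,0],[19,3],[19,4],[22,1],[25,0],[27,1],[29,1],[30,0],[32,3],[32,4],[36,1],[37,4],[42,2],[43,0],[45,0],[47,1]]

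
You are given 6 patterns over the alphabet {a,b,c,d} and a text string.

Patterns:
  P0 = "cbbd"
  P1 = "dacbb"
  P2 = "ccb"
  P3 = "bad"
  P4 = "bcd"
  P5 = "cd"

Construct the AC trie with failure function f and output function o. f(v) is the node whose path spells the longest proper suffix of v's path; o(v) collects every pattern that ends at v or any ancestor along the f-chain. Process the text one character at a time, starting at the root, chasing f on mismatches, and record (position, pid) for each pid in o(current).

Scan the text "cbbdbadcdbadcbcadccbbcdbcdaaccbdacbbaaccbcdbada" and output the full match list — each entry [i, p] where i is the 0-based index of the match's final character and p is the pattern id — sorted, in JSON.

Construct AC machine:
Trie (insert patterns):
  n0 'ε': b→12 c→1 d→5
  n1 'c': b→2 c→10 d→17
  n2 'cb': b→3
  n3 'cbb': d→4
  n4 'cbbd': ·  ←P0
  n5 'd': a→6
  n6 'da': c→7
  n7 'dac': b→8
  n8 'dacb': b→9
  n9 'dacbb': ·  ←P1
  n10 'cc': b→11
  n11 'ccb': ·  ←P2
  n12 'b': a→13 c→15
  n13 'ba': d→14
  n14 'bad': ·  ←P3
  n15 'bc': d→16
  n16 'bcd': ·  ←P4
  n17 'cd': ·  ←P5

Failure links (BFS by depth):
  fail(1) 'c': from fail(0)=0 chase 'c': 0 ⇒ 0;  out=∅∪out(0)=∅
  fail(5) 'd': from fail(0)=0 chase 'd': 0 ⇒ 0;  out=∅∪out(0)=∅
  fail(12) 'b': from fail(0)=0 chase 'b': 0 ⇒ 0;  out=∅∪out(0)=∅
  fail(2) 'cb': from fail(1)=0 chase 'b': 0 ⇒ 12;  out=∅∪out(12)=∅
  fail(6) 'da': from fail(5)=0 chase 'a': 0 ⇒ 0;  out=∅∪out(0)=∅
  fail(10) 'cc': from fail(1)=0 chase 'c': 0 ⇒ 1;  out=∅∪out(1)=∅
  fail(13) 'ba': from fail(12)=0 chase 'a': 0 ⇒ 0;  out=∅∪out(0)=∅
  fail(15) 'bc': from fail(12)=0 chase 'c': 0 ⇒ 1;  out=∅∪out(1)=∅
  fail(17) 'cd': from fail(1)=0 chase 'd': 0 ⇒ 5;  out={5}∪out(5)={5}
  fail(3) 'cbb': from fail(2)=12 chase 'b': 12→0 ⇒ 12;  out=∅∪out(12)=∅
  fail(7) 'dac': from fail(6)=0 chase 'c': 0 ⇒ 1;  out=∅∪out(1)=∅
  fail(11) 'ccb': from fail(10)=1 chase 'b': 1 ⇒ 2;  out={2}∪out(2)={2}
  fail(14) 'bad': from fail(13)=0 chase 'd': 0 ⇒ 5;  out={3}∪out(5)={3}
  fail(16) 'bcd': from fail(15)=1 chase 'd': 1 ⇒ 17;  out={4}∪out(17)={4,5}
  fail(4) 'cbbd': from fail(3)=12 chase 'd': 12→0 ⇒ 5;  out={0}∪out(5)={0}
  fail(8) 'dacb': from fail(7)=1 chase 'b': 1 ⇒ 2;  out=∅∪out(2)=∅
  fail(9) 'dacbb': from fail(8)=2 chase 'b': 2 ⇒ 3;  out={1}∪out(3)={1}

Run:
[0] read 'c'  n0⇒n1
[1] read 'b'  n1⇒n2
[2] read 'b'  n2⇒n3
[3] read 'd'  n3⇒n4  emit P0@[0:3]
[4] read 'b'  n4⇒n12 (fail-walked)
[5] read 'a'  n12⇒n13
[6] read 'd'  n13⇒n14  emit P3@[4:6]
[7] read 'c'  n14⇒n1 (fail-walked)
[8] read 'd'  n1⇒n17  emit P5@[7:8]
[9] read 'b'  n17⇒n12 (fail-walked)
[10] read 'a'  n12⇒n13
[11] read 'd'  n13⇒n14  emit P3@[9:11]
[12] read 'c'  n14⇒n1 (fail-walked)
[13] read 'b'  n1⇒n2
[14] read 'c'  n2⇒n15 (fail-walked)
[15] read 'a'  n15⇒n0 (fail-walked)
[16] read 'd'  n0⇒n5
[17] read 'c'  n5⇒n1 (fail-walked)
[18] read 'c'  n1⇒n10
[19] read 'b'  n10⇒n11  emit P2@[17:19]
[20] read 'b'  n11⇒n3 (fail-walked)
[21] read 'c'  n3⇒n15 (fail-walked)
[22] read 'd'  n15⇒n16  emit P4@[20:22],P5@[21:22]
[23] read 'b'  n16⇒n12 (fail-walked)
[24] read 'c'  n12⇒n15
[25] read 'd'  n15⇒n16  emit P4@[23:25],P5@[24:25]
[26] read 'a'  n16⇒n6 (fail-walked)
[27] read 'a'  n6⇒n0 (fail-walked)
[28] read 'c'  n0⇒n1
[29] read 'c'  n1⇒n10
[30] read 'b'  n10⇒n11  emit P2@[28:30]
[31] read 'd'  n11⇒n5 (fail-walked)
[32] read 'a'  n5⇒n6
[33] read 'c'  n6⇒n7
[34] read 'b'  n7⇒n8
[35] read 'b'  n8⇒n9  emit P1@[31:35]
[36] read 'a'  n9⇒n13 (fail-walked)
[37] read 'a'  n13⇒n0 (fail-walked)
[38] read 'c'  n0⇒n1
[39] read 'c'  n1⇒n10
[40] read 'b'  n10⇒n11  emit P2@[38:40]
[41] read 'c'  n11⇒n15 (fail-walked)
[42] read 'd'  n15⇒n16  emit P4@[40:42],P5@[41:42]
[43] read 'b'  n16⇒n12 (fail-walked)
[44] read 'a'  n12⇒n13
[45] read 'd'  n13⇒n14  emit P3@[43:45]
[46] read 'a'  n14⇒n6 (fail-walked)

Result: [[3,0],[6,3],[8,5],[11,3],[19,2],[22,4],[22,5],[25,4],[25,5],[30,2],[35,1],[40,2],[42,4],[42,5],[45,3]]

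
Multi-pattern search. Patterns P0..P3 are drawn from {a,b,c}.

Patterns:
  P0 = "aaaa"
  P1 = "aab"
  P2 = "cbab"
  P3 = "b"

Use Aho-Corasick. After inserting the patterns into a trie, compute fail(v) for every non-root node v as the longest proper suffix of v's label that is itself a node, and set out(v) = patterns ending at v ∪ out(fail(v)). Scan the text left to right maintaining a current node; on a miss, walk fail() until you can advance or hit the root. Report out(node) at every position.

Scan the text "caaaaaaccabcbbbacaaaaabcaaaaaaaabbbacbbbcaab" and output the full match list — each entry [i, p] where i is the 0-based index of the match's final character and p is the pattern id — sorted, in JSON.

Build:
Trie nodes:
  n0 'ε': a→1 b→10 c→6
  n1 'a': a→2
  n2 'aa': a→3 b→5
  n3 'aaa': a→4
  n4 'aaaa': ·  [P0 ends]
  n5 'aab': ·  [P1 ends]
  n6 'c': b→7
  n7 'cb': a→8
  n8 'cba': b→9
  n9 'cbab': ·  [P2 ends]
  n10 'b': ·  [P3 ends]

Failure links (BFS by depth):
  n1('a'): parent n0 fail=0; on 'a' 0 → fail=0;  out ∅∪∅=∅
  n6('c'): parent n0 fail=0; on 'c' 0 → fail=0;  out ∅∪∅=∅
  n10('b'): parent n0 fail=0; on 'b' 0 → fail=0;  out {3}∪∅={3}
  n2('aa'): parent n1 fail=0; on 'a' 0 → fail=1;  out ∅∪∅=∅
  n7('cb'): parent n6 fail=0; on 'b' 0 → fail=10;  out ∅∪{3}={3}
  n3('aaa'): parent n2 fail=1; on 'a' 1 → fail=2;  out ∅∪∅=∅
  n5('aab'): parent n2 fail=1; on 'b' 1→0 → fail=10;  out {1}∪{3}={1,3}
  n8('cba'): parent n7 fail=10; on 'a' 10→0 → fail=1;  out ∅∪∅=∅
  n4('aaaa'): parent n3 fail=2; on 'a' 2 → fail=3;  out {0}∪∅={0}
  n9('cbab'): parent n8 fail=1; on 'b' 1→0 → fail=10;  out {2}∪{3}={2,3}

Scan:
pos 0 'c': at 6
pos 1 'a': at 1 ·f
pos 2 'a': at 2
pos 3 'a': at 3
pos 4 'a': at 4  ** P0@[1:4]
pos 5 'a': at 4 ·f  ** P0@[2:5]
pos 6 'a': at 4 ·f  ** P0@[3:6]
pos 7 'c': at 6 ·f
pos 8 'c': at 6 ·f
pos 9 'a': at 1 ·f
pos 10 'b': at 10 ·f  ** P3@[10:10]
pos 11 'c': at 6 ·f
pos 12 'b': at 7  ** P3@[12:12]
pos 13 'b': at 10 ·f  ** P3@[13:13]
pos 14 'b': at 10 ·f  ** P3@[14:14]
pos 15 'a': at 1 ·f
pos 16 'c': at 6 ·f
pos 17 'a': at 1 ·f
pos 18 'a': at 2
pos 19 'a': at 3
pos 20 'a': at 4  ** P0@[17:20]
pos 21 'a': at 4 ·f  ** P0@[18:21]
pos 22 'b': at 5 ·f  ** P1@[20:22],P3@[22:22]
pos 23 'c': at 6 ·f
pos 24 'a': at 1 ·f
pos 25 'a': at 2
pos 26 'a': at 3
pos 27 'a': at 4  ** P0@[24:27]
pos 28 'a': at 4 ·f  ** P0@[25:28]
pos 29 'a': at 4 ·f  ** P0@[26:29]
pos 30 'a': at 4 ·f  ** P0@[27:30]
pos 31 'a': at 4 ·f  ** P0@[28:31]
pos 32 'b': at 5 ·f  ** P1@[30:32],P3@[32:32]
pos 33 'b': at 10 ·f  ** P3@[33:33]
pos 34 'b': at 10 ·f  ** P3@[34:34]
pos 35 'a': at 1 ·f
pos 36 'c': at 6 ·f
pos 37 'b': at 7  ** P3@[37:37]
pos 38 'b': at 10 ·f  ** P3@[38:38]
pos 39 'b': at 10 ·f  ** P3@[39:39]
pos 40 'c': at 6 ·f
pos 41 'a': at 1 ·f
pos 42 'a': at 2
pos 43 'b': at 5  ** P1@[41:43],P3@[43:43]

All matches (sorted): [[4,0],[5,0],[6,0],[10,3],[12,3],[13,3],[14,3],[20,0],[21,0],[22,1],[22,3],[27,0],[28,0],[29,0],[30,0],[31,0],[32,1],[32,3],[33,3],[34,3],[37,3],[38,3],[39,3],[43,1],[43,3]]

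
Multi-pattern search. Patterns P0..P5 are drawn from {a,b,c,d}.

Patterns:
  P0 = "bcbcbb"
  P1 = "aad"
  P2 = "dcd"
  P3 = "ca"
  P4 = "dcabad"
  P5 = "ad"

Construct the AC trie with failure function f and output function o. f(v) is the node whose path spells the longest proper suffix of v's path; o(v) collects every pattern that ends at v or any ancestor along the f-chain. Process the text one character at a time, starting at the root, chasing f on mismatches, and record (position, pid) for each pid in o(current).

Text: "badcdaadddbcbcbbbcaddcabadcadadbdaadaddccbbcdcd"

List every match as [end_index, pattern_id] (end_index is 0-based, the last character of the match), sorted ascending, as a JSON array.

Build:
Trie (insert patterns):
  0='ε' goto a→7 b→1 c→13 d→10
  1='b' goto c→2
  2='bc' goto b→3
  3='bcb' goto c→4
  4='bcbc' goto b→5
  5='bcbcb' goto b→6
  6='bcbcbb' goto ·  ←P0
  7='a' goto a→8 d→19
  8='aa' goto d→9
  9='aad' goto ·  ←P1
  10='d' goto c→11
  11='dc' goto a→15 d→12
  12='dcd' goto ·  ←P2
  13='c' goto a→14
  14='ca' goto ·  ←P3
  15='dca' goto b→16
  16='dcab' goto a→17
  17='dcaba' goto d→18
  18='dcabad' goto ·  ←P4
  19='ad' goto ·  ←P5

Failure links (BFS by depth):
  n1('b'): parent n0 fail=0; on 'b' 0 → fail=0;  out ∅∪∅=∅
  n7('a'): parent n0 fail=0; on 'a' 0 → fail=0;  out ∅∪∅=∅
  n10('d'): parent n0 fail=0; on 'd' 0 → fail=0;  out ∅∪∅=∅
  n13('c'): parent n0 fail=0; on 'c' 0 → fail=0;  out ∅∪∅=∅
  n2('bc'): parent n1 fail=0; on 'c' 0 → fail=13;  out ∅∪∅=∅
  n8('aa'): parent n7 fail=0; on 'a' 0 → fail=7;  out ∅∪∅=∅
  n11('dc'): parent n10 fail=0; on 'c' 0 → fail=13;  out ∅∪∅=∅
  n14('ca'): parent n13 fail=0; on 'a' 0 → fail=7;  out {3}∪∅={3}
  n19('ad'): parent n7 fail=0; on 'd' 0 → fail=10;  out {5}∪∅={5}
  n3('bcb'): parent n2 fail=13; on 'b' 13→0 → fail=1;  out ∅∪∅=∅
  n9('aad'): parent n8 fail=7; on 'd' 7 → fail=19;  out {1}∪{5}={1,5}
  n12('dcd'): parent n11 fail=13; on 'd' 13→0 → fail=10;  out {2}∪∅={2}
  n15('dca'): parent n11 fail=13; on 'a' 13 → fail=14;  out ∅∪{3}={3}
  n4('bcbc'): parent n3 fail=1; on 'c' 1 → fail=2;  out ∅∪∅=∅
  n16('dcab'): parent n15 fail=14; on 'b' 14→7→0 → fail=1;  out ∅∪∅=∅
  n5('bcbcb'): parent n4 fail=2; on 'b' 2 → fail=3;  out ∅∪∅=∅
  n17('dcaba'): parent n16 fail=1; on 'a' 1→0 → fail=7;  out ∅∪∅=∅
  n6('bcbcbb'): parent n5 fail=3; on 'b' 3→1→0 → fail=1;  out {0}∪∅={0}
  n18('dcabad'): parent n17 fail=7; on 'd' 7 → fail=19;  out {4}∪{5}={4,5}

Scan:
i=0 'b': node 0→1
i=1 'a': node 1→7 (fail-walked)
i=2 'd': node 7→19  ** P5@[1:2]
i=3 'c': node 19→11 (fail-walked)
i=4 'd': node 11→12  ** P2@[2:4]
i=5 'a': node 12→7 (fail-walked)
i=6 'a': node 7→8
i=7 'd': node 8→9  ** P1@[5:7],P5@[6:7]
i=8 'd': node 9→10 (fail-walked)
i=9 'd': node 10→10 (fail-walked)
i=10 'b': node 10→1 (fail-walked)
i=11 'c': node 1→2
i=12 'b': node 2→3
i=13 'c': node 3→4
i=14 'b': node 4→5
i=15 'b': node 5→6  ** P0@[10:15]
i=16 'b': node 6→1 (fail-walked)
i=17 'c': node 1→2
i=18 'a': node 2→14 (fail-walked)  ** P3@[17:18]
i=19 'd': node 14→19 (fail-walked)  ** P5@[18:19]
i=20 'd': node 19→10 (fail-walked)
i=21 'c': node 10→11
i=22 'a': node 11→15  ** P3@[21:22]
i=23 'b': node 15→16
i=24 'a': node 16→17
i=25 'd': node 17→18  ** P4@[20:25],P5@[24:25]
i=26 'c': node 18→11 (fail-walked)
i=27 'a': node 11→15  ** P3@[26:27]
i=28 'd': node 15→19 (fail-walked)  ** P5@[27:28]
i=29 'a': node 19→7 (fail-walked)
i=30 'd': node 7→19  ** P5@[29:30]
i=31 'b': node 19→1 (fail-walked)
i=32 'd': node 1→10 (fail-walked)
i=33 'a': node 10→7 (fail-walked)
i=34 'a': node 7→8
i=35 'd': node 8→9  ** P1@[33:35],P5@[34:35]
i=36 'a': node 9→7 (fail-walked)
i=37 'd': node 7→19  ** P5@[36:37]
i=38 'd': node 19→10 (fail-walked)
i=39 'c': node 10→11
i=40 'c': node 11→13 (fail-walked)
i=41 'b': node 13→1 (fail-walked)
i=42 'b': node 1→1 (fail-walked)
i=43 'c': node 1→2
i=44 'd': node 2→10 (fail-walked)
i=45 'c': node 10→11
i=46 'd': node 11→12  ** P2@[44:46]

All matches (sorted): [[2,5],[4,2],[7,1],[7,5],[15,0],[18,3],[19,5],[22,3],[25,4],[25,5],[27,3],[28,5],[30,5],[35,1],[35,5],[37,5],[46,2]]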